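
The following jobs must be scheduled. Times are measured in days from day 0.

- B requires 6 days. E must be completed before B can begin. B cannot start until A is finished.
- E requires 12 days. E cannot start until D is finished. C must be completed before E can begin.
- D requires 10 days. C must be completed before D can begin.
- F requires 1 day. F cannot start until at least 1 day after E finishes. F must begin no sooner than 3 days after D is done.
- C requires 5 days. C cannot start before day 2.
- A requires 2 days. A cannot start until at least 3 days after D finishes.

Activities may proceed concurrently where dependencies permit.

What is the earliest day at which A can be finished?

C waits on its own release at day 2, so it starts at day 2 and finishes at 2 + 5 = day 7.
D waits on C (finishes day 7), so it starts at day 7 and finishes at 7 + 10 = day 17.
A waits on D (finishes day 17, plus 3-day gap → day 20), so it starts at day 20 and finishes at 20 + 2 = day 22.

22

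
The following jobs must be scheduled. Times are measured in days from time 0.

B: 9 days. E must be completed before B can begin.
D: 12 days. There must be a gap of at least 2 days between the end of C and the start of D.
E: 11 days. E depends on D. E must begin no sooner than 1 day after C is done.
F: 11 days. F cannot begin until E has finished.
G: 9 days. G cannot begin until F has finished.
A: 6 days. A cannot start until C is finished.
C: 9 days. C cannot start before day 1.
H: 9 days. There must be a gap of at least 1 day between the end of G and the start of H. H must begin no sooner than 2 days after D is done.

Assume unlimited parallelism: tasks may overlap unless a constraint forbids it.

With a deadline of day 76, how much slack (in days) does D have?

11

After its own release at day 1, C can start at day 1 and finishes at day 10.
D waits on C (finishes day 10, plus 2-day gap → day 12), so it starts at day 12 and finishes at 12 + 12 = day 24.

Working backward from the deadline:
Nothing follows B; the deadline of day 76 is its only limit. It must start by 76 − 9 = day 67.
H has no dependents, so it just needs to finish by day 76. Starting by 76 − 9 = day 67 achieves that.
G has to be done before H (must start by day 67, minus 1-day gap → day 66). That means finishing by day 66, i.e. starting by 66 − 9 = day 57.
F feeds into G (must start by day 57); so F must finish by day 57 and therefore start by day 46.
E must finish in time for B (must start by day 67); F (must start by day 46). The tightest is day 46, so E must start by 46 − 11 = day 35.
D feeds E (must start by day 35); H (must start by day 67, minus 2-day gap → day 65). Taking the minimum, D must finish by day 35 and start by 35 − 12 = day 23.
So D can start as early as day 12 and as late as day 23, giving 23 − 12 = 11 days of slack.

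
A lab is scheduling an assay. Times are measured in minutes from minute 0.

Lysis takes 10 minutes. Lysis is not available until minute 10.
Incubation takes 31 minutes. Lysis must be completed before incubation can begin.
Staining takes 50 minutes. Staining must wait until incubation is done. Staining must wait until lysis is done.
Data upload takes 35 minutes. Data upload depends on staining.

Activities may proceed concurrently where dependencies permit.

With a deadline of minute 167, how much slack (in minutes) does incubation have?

31

After its own release at minute 10, lysis can start at minute 10 and finishes at minute 20.
After lysis (finishes minute 20), incubation can start at minute 20 and finishes at minute 51.

Working backward from the deadline:
To finish by minute 167, data upload (duration 35) must start no later than minute 132.
Staining has to be done before data upload (must start by minute 132). That means finishing by minute 132, i.e. starting by 132 − 50 = minute 82.
Incubation has to be done before staining (must start by minute 82). That means finishing by minute 82, i.e. starting by 82 − 31 = minute 51.
So incubation can start as early as minute 20 and as late as minute 51, giving 51 − 20 = 31 minutes of slack.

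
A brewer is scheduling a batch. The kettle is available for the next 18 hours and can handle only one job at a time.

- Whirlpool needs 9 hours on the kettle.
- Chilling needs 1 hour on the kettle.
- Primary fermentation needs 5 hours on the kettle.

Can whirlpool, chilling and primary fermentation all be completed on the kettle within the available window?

Yes

Running back to back, the jobs need 9 + 1 + 5 = 15 hours on the kettle.
Since 15 ≤ 18, they fit within the window.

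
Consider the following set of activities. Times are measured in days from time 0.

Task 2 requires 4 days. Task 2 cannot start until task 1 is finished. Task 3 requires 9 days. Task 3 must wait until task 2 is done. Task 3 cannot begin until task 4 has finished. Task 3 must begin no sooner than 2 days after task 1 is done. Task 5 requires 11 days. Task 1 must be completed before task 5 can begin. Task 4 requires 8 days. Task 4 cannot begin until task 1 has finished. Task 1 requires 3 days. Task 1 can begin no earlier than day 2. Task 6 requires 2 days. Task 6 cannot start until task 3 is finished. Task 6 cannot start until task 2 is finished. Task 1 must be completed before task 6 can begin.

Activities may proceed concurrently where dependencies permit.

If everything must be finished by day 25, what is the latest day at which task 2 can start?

10

Nothing follows task 6; the deadline of day 25 is its only limit. It must start by 25 − 2 = day 23.
Task 3 feeds into task 6 (must start by day 23); so task 3 must finish by day 23 and therefore start by day 14.
For task 2: task 3 (must start by day 14); task 6 (must start by day 23). The most restrictive is day 14; with a 4-day duration, task 2 must start by day 10.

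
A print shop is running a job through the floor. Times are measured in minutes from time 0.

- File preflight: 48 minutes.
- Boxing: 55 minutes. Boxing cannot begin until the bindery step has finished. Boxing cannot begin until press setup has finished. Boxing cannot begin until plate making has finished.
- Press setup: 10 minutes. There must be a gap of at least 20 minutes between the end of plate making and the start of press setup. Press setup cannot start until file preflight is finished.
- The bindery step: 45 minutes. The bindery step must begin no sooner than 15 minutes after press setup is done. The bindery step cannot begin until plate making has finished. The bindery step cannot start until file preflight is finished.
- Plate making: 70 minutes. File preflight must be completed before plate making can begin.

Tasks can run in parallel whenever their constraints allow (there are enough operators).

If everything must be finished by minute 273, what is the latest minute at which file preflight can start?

10

Nothing follows boxing; the deadline of minute 273 is its only limit. It must start by 273 − 55 = minute 218.
The bindery step must finish before boxing (must start by minute 218). With a 45-minute duration, the bindery step must start by 218 − 45 = minute 173.
Press setup has several dependents: the bindery step (must start by minute 173, minus 15-minute gap → minute 158); boxing (must start by minute 218). The earliest of those limits is minute 158, so press setup must start by 158 − 10 = minute 148.
Plate making feeds press setup (must start by minute 148, minus 20-minute gap → minute 128); the bindery step (must start by minute 173); boxing (must start by minute 218). Taking the minimum, plate making must finish by minute 128 and start by 128 − 70 = minute 58.
File preflight must finish in time for plate making (must start by minute 58); press setup (must start by minute 148); the bindery step (must start by minute 173). The tightest is minute 58, so file preflight must start by 58 − 48 = minute 10.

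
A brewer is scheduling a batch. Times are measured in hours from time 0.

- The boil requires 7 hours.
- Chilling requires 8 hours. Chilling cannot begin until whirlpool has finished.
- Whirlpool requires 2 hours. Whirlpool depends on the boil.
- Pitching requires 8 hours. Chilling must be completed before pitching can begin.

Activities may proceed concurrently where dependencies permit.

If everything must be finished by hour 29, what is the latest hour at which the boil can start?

Pitching must finish by hour 29; it takes 8 hours, so it must start by 29 − 8 = hour 21.
Chilling feeds into pitching (must start by hour 21); so chilling must finish by hour 21 and therefore start by hour 13.
Whirlpool feeds into chilling (must start by hour 13); so whirlpool must finish by hour 13 and therefore start by hour 11.
The boil must finish before whirlpool (must start by hour 11). With a 7-hour duration, the boil must start by 11 − 7 = hour 4.

4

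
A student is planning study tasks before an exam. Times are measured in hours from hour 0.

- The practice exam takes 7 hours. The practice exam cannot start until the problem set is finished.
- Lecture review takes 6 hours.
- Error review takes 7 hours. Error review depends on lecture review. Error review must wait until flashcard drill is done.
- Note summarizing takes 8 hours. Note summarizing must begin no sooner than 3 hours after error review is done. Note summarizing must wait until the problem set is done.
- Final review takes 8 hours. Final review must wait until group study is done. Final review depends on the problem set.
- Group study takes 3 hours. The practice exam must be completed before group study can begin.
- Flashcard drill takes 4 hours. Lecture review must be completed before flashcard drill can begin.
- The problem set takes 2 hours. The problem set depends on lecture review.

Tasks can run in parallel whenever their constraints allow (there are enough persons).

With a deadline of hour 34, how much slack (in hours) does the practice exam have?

8

Lecture review can start immediately at hour 0; it finishes at hour 6.
The problem set waits on lecture review (finishes hour 6), so it starts at hour 6 and finishes at 6 + 2 = hour 8.
The practice exam waits on the problem set (finishes hour 8), so it starts at hour 8 and finishes at 8 + 7 = hour 15.

Working backward from the deadline:
Final review has no dependents, so it just needs to finish by hour 34. Starting by 34 − 8 = hour 26 achieves that.
Group study has to be done before final review (must start by hour 26). That means finishing by hour 26, i.e. starting by 26 − 3 = hour 23.
Since group study (must start by hour 23) depends on it, the practice exam must finish by hour 23. Backing off its 7-hour duration gives a latest start of hour 16.
So the practice exam can start as early as hour 8 and as late as hour 16, giving 16 − 8 = 8 hours of slack.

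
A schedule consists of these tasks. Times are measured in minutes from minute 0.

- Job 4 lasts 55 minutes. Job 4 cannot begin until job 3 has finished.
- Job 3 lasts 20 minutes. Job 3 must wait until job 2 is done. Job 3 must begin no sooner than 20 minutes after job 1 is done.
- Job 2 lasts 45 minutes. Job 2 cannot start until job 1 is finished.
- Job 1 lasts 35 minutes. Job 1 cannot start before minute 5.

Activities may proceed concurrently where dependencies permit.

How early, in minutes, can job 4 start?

105

After its own release at minute 5, job 1 can start at minute 5 and finishes at minute 40.
Job 2 cannot begin until job 1 (finishes minute 40). It runs from minute 40 to 40 + 45 = minute 85.
Job 3 cannot start until job 2 (finishes minute 85); job 1 (finishes minute 40, plus 20-minute gap → minute 60). The controlling bound is minute 85, so job 3 finishes at 85 + 20 = minute 105.
Job 4 waits on job 3 (finishes minute 105), so the earliest it can start is minute 105.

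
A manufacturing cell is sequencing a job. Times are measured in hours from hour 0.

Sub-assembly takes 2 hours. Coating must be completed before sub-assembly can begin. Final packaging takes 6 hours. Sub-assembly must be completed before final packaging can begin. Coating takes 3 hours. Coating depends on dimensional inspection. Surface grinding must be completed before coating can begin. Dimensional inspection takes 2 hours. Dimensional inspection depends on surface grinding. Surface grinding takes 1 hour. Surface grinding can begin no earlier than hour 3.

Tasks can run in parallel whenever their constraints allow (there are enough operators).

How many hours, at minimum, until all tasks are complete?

Surface grinding cannot begin until its own release at hour 3. It runs from hour 3 to 3 + 1 = hour 4.
Dimensional inspection cannot begin until surface grinding (finishes hour 4). It runs from hour 4 to 4 + 2 = hour 6.
Coating cannot start until dimensional inspection (finishes hour 6); surface grinding (finishes hour 4). The controlling bound is hour 6, so coating finishes at 6 + 3 = hour 9.
Sub-assembly waits on coating (finishes hour 9), so it starts at hour 9 and finishes at 9 + 2 = hour 11.
Final packaging waits on sub-assembly (finishes hour 11), so it starts at hour 11 and finishes at 11 + 6 = hour 17.
All tasks are finished once the last one completes. Finish times: Surface grinding at 4, Dimensional inspection at 6, Coating at 9, Sub-assembly at 11, Final packaging at 17. The latest is hour 17.

17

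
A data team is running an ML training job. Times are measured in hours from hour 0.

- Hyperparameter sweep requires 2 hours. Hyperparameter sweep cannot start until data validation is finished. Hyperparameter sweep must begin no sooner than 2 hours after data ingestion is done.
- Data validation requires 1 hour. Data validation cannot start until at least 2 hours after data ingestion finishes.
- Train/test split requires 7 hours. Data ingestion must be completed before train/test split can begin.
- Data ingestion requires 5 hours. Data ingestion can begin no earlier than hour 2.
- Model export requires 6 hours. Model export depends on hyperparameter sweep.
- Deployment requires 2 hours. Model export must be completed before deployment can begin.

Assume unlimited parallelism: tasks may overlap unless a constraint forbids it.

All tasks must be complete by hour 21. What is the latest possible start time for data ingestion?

3

To finish by hour 21, deployment (duration 2) must start no later than hour 19.
Model export has to be done before deployment (must start by hour 19). That means finishing by hour 19, i.e. starting by 19 − 6 = hour 13.
Since model export (must start by hour 13) depends on it, hyperparameter sweep must finish by hour 13. Backing off its 2-hour duration gives a latest start of hour 11.
Data validation must finish before hyperparameter sweep (must start by hour 11). With a 1-hour duration, data validation must start by 11 − 1 = hour 10.
Nothing follows train/test split; the deadline of hour 21 is its only limit. It must start by 21 − 7 = hour 14.
Data ingestion feeds data validation (must start by hour 10, minus 2-hour gap → hour 8); train/test split (must start by hour 14); hyperparameter sweep (must start by hour 11, minus 2-hour gap → hour 9). Taking the minimum, data ingestion must finish by hour 8 and start by 8 − 5 = hour 3.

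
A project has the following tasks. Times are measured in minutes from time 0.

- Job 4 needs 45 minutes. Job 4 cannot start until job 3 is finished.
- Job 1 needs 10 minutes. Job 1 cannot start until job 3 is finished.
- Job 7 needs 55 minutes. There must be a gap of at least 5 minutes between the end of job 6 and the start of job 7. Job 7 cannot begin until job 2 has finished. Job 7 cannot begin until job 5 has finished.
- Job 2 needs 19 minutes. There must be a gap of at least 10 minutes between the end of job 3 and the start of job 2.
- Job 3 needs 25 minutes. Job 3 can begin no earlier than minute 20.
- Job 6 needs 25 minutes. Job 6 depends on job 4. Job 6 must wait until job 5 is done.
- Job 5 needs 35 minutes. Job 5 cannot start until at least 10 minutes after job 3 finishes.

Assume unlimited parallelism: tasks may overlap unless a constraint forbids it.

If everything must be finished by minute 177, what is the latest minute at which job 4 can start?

47

To finish by minute 177, job 7 (duration 55) must start no later than minute 122.
Job 6 has to be done before job 7 (must start by minute 122, minus 5-minute gap → minute 117). That means finishing by minute 117, i.e. starting by 117 − 25 = minute 92.
Job 4 has to be done before job 6 (must start by minute 92). That means finishing by minute 92, i.e. starting by 92 − 45 = minute 47.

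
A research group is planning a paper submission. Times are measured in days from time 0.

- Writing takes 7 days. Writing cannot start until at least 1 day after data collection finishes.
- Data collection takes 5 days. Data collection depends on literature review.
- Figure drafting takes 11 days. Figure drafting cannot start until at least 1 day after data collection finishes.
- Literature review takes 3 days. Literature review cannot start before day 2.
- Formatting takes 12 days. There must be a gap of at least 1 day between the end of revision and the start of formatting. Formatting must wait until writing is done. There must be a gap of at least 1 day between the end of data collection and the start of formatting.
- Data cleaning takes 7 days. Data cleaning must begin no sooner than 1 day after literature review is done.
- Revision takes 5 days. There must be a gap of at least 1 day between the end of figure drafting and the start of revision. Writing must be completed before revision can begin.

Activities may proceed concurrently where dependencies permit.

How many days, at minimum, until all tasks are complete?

41

Literature review waits on its own release at day 2, so it starts at day 2 and finishes at 2 + 3 = day 5.
Data cleaning waits on literature review (finishes day 5, plus 1-day gap → day 6), so it starts at day 6 and finishes at 6 + 7 = day 13.
Data collection waits on literature review (finishes day 5), so it starts at day 5 and finishes at 5 + 5 = day 10.
After data collection (finishes day 10, plus 1-day gap → day 11), writing can start at day 11 and finishes at day 18.
Figure drafting cannot begin until data collection (finishes day 10, plus 1-day gap → day 11). It runs from day 11 to 11 + 11 = day 22.
Revision cannot start until figure drafting (finishes day 22, plus 1-day gap → day 23); writing (finishes day 18). The controlling bound is day 23, so revision finishes at 23 + 5 = day 28.
Formatting has to wait for revision (finishes day 28, plus 1-day gap → day 29); writing (finishes day 18); data collection (finishes day 10, plus 1-day gap → day 11). The latest of these is day 29, so formatting runs day 29 to 29 + 12 = day 41.
All tasks are finished once the last one completes. Finish times: Literature review at 5, Data collection at 10, Data cleaning at 13, Figure drafting at 22, Writing at 18, Revision at 28, Formatting at 41. The latest is day 41.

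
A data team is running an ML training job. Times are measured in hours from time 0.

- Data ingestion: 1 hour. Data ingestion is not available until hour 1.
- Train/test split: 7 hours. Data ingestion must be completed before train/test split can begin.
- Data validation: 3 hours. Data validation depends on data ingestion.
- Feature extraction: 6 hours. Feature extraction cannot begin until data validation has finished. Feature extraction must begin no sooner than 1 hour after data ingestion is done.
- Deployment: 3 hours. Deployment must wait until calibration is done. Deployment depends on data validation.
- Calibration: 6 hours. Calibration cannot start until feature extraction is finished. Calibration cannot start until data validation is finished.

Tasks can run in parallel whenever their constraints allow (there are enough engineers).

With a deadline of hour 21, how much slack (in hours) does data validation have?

1

Data ingestion cannot begin until its own release at hour 1. It runs from hour 1 to 1 + 1 = hour 2.
After data ingestion (finishes hour 2), data validation can start at hour 2 and finishes at hour 5.

Working backward from the deadline:
Deployment must finish by hour 21; it takes 3 hours, so it must start by 21 − 3 = hour 18.
Calibration feeds into deployment (must start by hour 18); so calibration must finish by hour 18 and therefore start by hour 12.
Feature extraction feeds into calibration (must start by hour 12); so feature extraction must finish by hour 12 and therefore start by hour 6.
For data validation: feature extraction (must start by hour 6); calibration (must start by hour 12); deployment (must start by hour 18). The most restrictive is hour 6; with a 3-hour duration, data validation must start by hour 3.
So data validation can start as early as hour 2 and as late as hour 3, giving 3 − 2 = 1 hour of slack.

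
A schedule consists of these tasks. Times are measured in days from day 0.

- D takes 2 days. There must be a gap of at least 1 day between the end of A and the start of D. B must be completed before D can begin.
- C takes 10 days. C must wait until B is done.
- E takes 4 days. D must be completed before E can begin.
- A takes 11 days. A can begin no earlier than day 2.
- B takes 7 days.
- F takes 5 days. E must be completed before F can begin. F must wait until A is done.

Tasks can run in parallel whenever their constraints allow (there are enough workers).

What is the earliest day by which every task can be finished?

B can start immediately at day 0; it finishes at day 7.
After B (finishes day 7), C can start at day 7 and finishes at day 17.
A cannot begin until its own release at day 2. It runs from day 2 to 2 + 11 = day 13.
For D: A (finishes day 13, plus 1-day gap → day 14); B (finishes day 7). Taking the maximum gives a start of day 14, and it finishes at 14 + 2 = day 16.
E cannot begin until D (finishes day 16). It runs from day 16 to 16 + 4 = day 20.
F has to wait for E (finishes day 20); A (finishes day 13). The latest of these is day 20, so F runs day 20 to 20 + 5 = day 25.
All tasks are finished once the last one completes. Finish times: A at 13, B at 7, C at 17, D at 16, E at 20, F at 25. The latest is day 25.

25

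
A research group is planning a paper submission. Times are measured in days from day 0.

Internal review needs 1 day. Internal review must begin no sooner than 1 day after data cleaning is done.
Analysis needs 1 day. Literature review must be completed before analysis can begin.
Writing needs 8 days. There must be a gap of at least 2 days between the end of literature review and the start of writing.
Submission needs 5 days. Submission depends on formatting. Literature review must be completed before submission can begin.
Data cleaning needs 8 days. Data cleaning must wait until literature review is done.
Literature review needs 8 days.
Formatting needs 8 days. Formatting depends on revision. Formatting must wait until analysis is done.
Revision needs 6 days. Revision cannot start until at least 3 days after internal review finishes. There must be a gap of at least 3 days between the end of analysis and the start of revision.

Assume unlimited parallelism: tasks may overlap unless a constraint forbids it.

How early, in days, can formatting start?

27

Nothing blocks literature review, so it runs from day 0 to day 8.
After literature review (finishes day 8), analysis can start at day 8 and finishes at day 9.
After literature review (finishes day 8), data cleaning can start at day 8 and finishes at day 16.
Internal review waits on data cleaning (finishes day 16, plus 1-day gap → day 17), so it starts at day 17 and finishes at 17 + 1 = day 18.
Revision needs all of internal review (finishes day 18, plus 3-day gap → day 21); analysis (finishes day 9, plus 3-day gap → day 12). That puts its earliest start at day 21; it finishes at 21 + 6 = day 27.
Formatting waits on revision (finishes day 27); analysis (finishes day 9). The latest of these is day 27, which is the earliest formatting can start.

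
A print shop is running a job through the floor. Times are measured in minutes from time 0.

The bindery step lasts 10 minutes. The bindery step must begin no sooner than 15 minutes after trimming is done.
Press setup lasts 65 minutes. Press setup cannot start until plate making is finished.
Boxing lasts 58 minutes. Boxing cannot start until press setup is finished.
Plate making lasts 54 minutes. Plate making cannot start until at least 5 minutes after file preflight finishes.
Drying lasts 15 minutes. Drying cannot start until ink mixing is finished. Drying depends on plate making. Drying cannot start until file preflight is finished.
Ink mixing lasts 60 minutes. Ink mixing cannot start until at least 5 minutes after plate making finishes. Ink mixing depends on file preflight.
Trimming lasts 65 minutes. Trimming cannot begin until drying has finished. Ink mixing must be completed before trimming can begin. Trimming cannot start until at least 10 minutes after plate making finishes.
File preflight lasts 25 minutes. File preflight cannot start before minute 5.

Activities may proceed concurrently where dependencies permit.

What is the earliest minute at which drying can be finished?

File preflight cannot begin until its own release at minute 5. It runs from minute 5 to 5 + 25 = minute 30.
Plate making cannot begin until file preflight (finishes minute 30, plus 5-minute gap → minute 35). It runs from minute 35 to 35 + 54 = minute 89.
For ink mixing: plate making (finishes minute 89, plus 5-minute gap → minute 94); file preflight (finishes minute 30). Taking the maximum gives a start of minute 94, and it finishes at 94 + 60 = minute 154.
Drying has to wait for ink mixing (finishes minute 154); plate making (finishes minute 89); file preflight (finishes minute 30). The latest of these is minute 154, so drying runs minute 154 to 154 + 15 = minute 169.

169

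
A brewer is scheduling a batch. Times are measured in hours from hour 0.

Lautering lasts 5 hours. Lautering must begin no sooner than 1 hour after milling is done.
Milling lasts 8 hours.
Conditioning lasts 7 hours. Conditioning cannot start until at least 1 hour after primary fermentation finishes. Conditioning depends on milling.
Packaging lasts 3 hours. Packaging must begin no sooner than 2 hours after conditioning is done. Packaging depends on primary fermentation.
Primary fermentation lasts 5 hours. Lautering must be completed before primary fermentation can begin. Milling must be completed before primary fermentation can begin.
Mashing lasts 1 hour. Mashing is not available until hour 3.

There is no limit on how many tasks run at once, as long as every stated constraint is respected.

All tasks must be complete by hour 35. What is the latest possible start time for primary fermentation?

Packaging must finish by hour 35; it takes 3 hours, so it must start by 35 − 3 = hour 32.
Conditioning has to be done before packaging (must start by hour 32, minus 2-hour gap → hour 30). That means finishing by hour 30, i.e. starting by 30 − 7 = hour 23.
For primary fermentation: conditioning (must start by hour 23, minus 1-hour gap → hour 22); packaging (must start by hour 32). The most restrictive is hour 22; with a 5-hour duration, primary fermentation must start by hour 17.

17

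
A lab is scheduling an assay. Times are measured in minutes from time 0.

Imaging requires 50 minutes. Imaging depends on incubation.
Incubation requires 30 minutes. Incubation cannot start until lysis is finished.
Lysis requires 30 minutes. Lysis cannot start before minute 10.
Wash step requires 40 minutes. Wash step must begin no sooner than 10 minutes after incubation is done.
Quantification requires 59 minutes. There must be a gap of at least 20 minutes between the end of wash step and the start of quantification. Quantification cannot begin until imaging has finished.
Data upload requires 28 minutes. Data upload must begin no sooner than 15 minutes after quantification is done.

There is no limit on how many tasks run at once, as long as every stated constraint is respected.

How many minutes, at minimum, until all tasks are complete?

242

Lysis waits on its own release at minute 10, so it starts at minute 10 and finishes at 10 + 30 = minute 40.
Incubation waits on lysis (finishes minute 40), so it starts at minute 40 and finishes at 40 + 30 = minute 70.
Imaging waits on incubation (finishes minute 70), so it starts at minute 70 and finishes at 70 + 50 = minute 120.
Wash step cannot begin until incubation (finishes minute 70, plus 10-minute gap → minute 80). It runs from minute 80 to 80 + 40 = minute 120.
Quantification has to wait for wash step (finishes minute 120, plus 20-minute gap → minute 140); imaging (finishes minute 120). The latest of these is minute 140, so quantification runs minute 140 to 140 + 59 = minute 199.
After quantification (finishes minute 199, plus 15-minute gap → minute 214), data upload can start at minute 214 and finishes at minute 242.
All tasks are finished once the last one completes. Finish times: Lysis at 40, Incubation at 70, Wash step at 120, Imaging at 120, Quantification at 199, Data upload at 242. The latest is minute 242.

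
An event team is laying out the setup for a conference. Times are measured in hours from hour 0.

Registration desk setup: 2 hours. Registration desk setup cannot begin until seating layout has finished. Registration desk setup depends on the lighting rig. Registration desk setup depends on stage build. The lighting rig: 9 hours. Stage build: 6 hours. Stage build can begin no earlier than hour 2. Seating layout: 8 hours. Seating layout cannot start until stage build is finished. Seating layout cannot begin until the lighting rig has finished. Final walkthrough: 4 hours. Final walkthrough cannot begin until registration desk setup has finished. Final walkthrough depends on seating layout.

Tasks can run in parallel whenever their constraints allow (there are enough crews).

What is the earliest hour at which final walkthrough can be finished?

23

Nothing blocks the lighting rig, so it runs from hour 0 to hour 9.
Stage build cannot begin until its own release at hour 2. It runs from hour 2 to 2 + 6 = hour 8.
Seating layout has to wait for stage build (finishes hour 8); the lighting rig (finishes hour 9). The latest of these is hour 9, so seating layout runs hour 9 to 9 + 8 = hour 17.
Registration desk setup cannot start until seating layout (finishes hour 17); the lighting rig (finishes hour 9); stage build (finishes hour 8). The controlling bound is hour 17, so registration desk setup finishes at 17 + 2 = hour 19.
Final walkthrough has to wait for registration desk setup (finishes hour 19); seating layout (finishes hour 17). The latest of these is hour 19, so final walkthrough runs hour 19 to 19 + 4 = hour 23.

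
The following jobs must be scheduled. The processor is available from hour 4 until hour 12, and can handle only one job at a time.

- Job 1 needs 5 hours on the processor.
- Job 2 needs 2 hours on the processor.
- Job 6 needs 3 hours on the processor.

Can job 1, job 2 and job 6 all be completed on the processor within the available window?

No

The processor window is 12 − 4 = 8 hours.
Running back to back, the jobs need 5 + 2 + 3 = 10 hours on the processor.
Since 10 > 8, they cannot all fit.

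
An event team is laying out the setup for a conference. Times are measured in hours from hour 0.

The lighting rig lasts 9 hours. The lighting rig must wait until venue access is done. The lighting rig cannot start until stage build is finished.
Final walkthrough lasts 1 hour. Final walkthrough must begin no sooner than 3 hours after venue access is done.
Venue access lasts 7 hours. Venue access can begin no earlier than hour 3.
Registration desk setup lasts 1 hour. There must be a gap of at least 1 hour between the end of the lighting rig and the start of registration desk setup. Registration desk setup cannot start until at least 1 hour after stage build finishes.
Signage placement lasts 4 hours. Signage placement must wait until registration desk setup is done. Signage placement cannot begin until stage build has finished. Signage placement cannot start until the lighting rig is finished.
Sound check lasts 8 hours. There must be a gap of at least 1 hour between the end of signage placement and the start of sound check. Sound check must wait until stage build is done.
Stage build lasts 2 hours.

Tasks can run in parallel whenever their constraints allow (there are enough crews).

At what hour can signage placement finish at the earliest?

25

Stage build has no prerequisites, so it starts at hour 0 and finishes at hour 2.
Venue access waits on its own release at hour 3, so it starts at hour 3 and finishes at 3 + 7 = hour 10.
The lighting rig has to wait for venue access (finishes hour 10); stage build (finishes hour 2). The latest of these is hour 10, so the lighting rig runs hour 10 to 10 + 9 = hour 19.
For registration desk setup: the lighting rig (finishes hour 19, plus 1-hour gap → hour 20); stage build (finishes hour 2, plus 1-hour gap → hour 3). Taking the maximum gives a start of hour 20, and it finishes at 20 + 1 = hour 21.
Signage placement needs all of registration desk setup (finishes hour 21); stage build (finishes hour 2); the lighting rig (finishes hour 19). That puts its earliest start at hour 21; it finishes at 21 + 4 = hour 25.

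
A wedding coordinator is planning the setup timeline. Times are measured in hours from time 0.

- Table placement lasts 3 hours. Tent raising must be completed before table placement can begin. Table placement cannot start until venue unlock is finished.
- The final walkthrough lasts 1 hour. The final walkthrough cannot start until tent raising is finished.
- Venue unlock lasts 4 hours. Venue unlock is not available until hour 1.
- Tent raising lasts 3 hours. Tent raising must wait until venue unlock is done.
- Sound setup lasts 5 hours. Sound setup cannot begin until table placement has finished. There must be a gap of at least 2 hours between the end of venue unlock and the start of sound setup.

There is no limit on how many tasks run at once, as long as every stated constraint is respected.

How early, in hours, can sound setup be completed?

After its own release at hour 1, venue unlock can start at hour 1 and finishes at hour 5.
Tent raising cannot begin until venue unlock (finishes hour 5). It runs from hour 5 to 5 + 3 = hour 8.
Table placement needs all of tent raising (finishes hour 8); venue unlock (finishes hour 5). That puts its earliest start at hour 8; it finishes at 8 + 3 = hour 11.
Sound setup has to wait for table placement (finishes hour 11); venue unlock (finishes hour 5, plus 2-hour gap → hour 7). The latest of these is hour 11, so sound setup runs hour 11 to 11 + 5 = hour 16.

16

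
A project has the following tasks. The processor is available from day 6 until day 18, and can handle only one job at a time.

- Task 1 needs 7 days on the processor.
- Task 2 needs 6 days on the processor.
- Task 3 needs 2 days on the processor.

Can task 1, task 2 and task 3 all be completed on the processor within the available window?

The processor window is 18 − 6 = 12 days.
Running back to back, the jobs need 7 + 6 + 2 = 15 days on the processor.
Since 15 > 12, they cannot all fit.

No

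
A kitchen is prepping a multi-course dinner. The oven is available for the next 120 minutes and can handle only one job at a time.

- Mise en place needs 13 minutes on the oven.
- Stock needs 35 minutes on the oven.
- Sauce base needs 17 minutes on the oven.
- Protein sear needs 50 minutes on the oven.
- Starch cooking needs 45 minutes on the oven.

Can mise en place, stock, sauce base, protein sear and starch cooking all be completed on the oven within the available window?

No

Running back to back, the jobs need 13 + 35 + 17 + 50 + 45 = 160 minutes on the oven.
Since 160 > 120, they cannot all fit.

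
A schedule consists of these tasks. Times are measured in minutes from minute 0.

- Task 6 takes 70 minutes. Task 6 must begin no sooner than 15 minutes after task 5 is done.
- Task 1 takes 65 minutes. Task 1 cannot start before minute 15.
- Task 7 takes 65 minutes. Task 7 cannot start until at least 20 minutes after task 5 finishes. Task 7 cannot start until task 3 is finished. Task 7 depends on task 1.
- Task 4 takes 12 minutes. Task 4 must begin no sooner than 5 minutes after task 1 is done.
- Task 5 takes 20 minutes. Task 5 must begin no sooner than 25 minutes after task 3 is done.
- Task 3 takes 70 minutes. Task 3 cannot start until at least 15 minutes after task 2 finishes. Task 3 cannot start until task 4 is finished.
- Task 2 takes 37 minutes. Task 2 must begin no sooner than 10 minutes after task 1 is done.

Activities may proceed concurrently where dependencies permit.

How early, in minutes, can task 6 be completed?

342

After its own release at minute 15, task 1 can start at minute 15 and finishes at minute 80.
After task 1 (finishes minute 80, plus 5-minute gap → minute 85), task 4 can start at minute 85 and finishes at minute 97.
After task 1 (finishes minute 80, plus 10-minute gap → minute 90), task 2 can start at minute 90 and finishes at minute 127.
Task 3 has to wait for task 2 (finishes minute 127, plus 15-minute gap → minute 142); task 4 (finishes minute 97). The latest of these is minute 142, so task 3 runs minute 142 to 142 + 70 = minute 212.
Task 5 cannot begin until task 3 (finishes minute 212, plus 25-minute gap → minute 237). It runs from minute 237 to 237 + 20 = minute 257.
Task 6 waits on task 5 (finishes minute 257, plus 15-minute gap → minute 272), so it starts at minute 272 and finishes at 272 + 70 = minute 342.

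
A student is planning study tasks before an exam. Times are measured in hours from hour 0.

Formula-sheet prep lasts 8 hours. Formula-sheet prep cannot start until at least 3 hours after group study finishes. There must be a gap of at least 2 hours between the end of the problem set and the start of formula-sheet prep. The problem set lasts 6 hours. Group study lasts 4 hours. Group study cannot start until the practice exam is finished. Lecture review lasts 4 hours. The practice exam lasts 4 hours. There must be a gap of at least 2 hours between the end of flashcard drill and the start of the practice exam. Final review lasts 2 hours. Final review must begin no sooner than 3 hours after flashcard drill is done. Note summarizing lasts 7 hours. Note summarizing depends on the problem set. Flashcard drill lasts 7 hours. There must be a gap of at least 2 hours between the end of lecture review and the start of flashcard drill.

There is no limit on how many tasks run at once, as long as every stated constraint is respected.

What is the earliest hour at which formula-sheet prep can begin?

26

The problem set can start immediately at hour 0; it finishes at hour 6.
Nothing blocks lecture review, so it runs from hour 0 to hour 4.
Flashcard drill cannot begin until lecture review (finishes hour 4, plus 2-hour gap → hour 6). It runs from hour 6 to 6 + 7 = hour 13.
The practice exam waits on flashcard drill (finishes hour 13, plus 2-hour gap → hour 15), so it starts at hour 15 and finishes at 15 + 4 = hour 19.
Group study cannot begin until the practice exam (finishes hour 19). It runs from hour 19 to 19 + 4 = hour 23.
Formula-sheet prep waits on group study (finishes hour 23, plus 3-hour gap → hour 26); the problem set (finishes hour 6, plus 2-hour gap → hour 8). The latest of these is hour 26, which is the earliest formula-sheet prep can start.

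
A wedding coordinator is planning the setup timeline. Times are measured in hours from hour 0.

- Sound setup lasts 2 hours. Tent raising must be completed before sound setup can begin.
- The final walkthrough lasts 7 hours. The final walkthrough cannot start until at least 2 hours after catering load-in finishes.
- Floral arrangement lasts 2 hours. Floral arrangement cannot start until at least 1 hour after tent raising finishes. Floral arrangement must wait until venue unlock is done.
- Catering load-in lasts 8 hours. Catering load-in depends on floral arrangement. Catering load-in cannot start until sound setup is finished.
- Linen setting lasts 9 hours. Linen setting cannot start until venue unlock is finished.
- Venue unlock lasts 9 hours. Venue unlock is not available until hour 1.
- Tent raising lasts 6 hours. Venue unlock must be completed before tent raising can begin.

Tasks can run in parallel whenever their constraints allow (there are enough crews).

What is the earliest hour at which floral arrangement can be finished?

19

After its own release at hour 1, venue unlock can start at hour 1 and finishes at hour 10.
Tent raising waits on venue unlock (finishes hour 10), so it starts at hour 10 and finishes at 10 + 6 = hour 16.
Floral arrangement cannot start until tent raising (finishes hour 16, plus 1-hour gap → hour 17); venue unlock (finishes hour 10). The controlling bound is hour 17, so floral arrangement finishes at 17 + 2 = hour 19.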